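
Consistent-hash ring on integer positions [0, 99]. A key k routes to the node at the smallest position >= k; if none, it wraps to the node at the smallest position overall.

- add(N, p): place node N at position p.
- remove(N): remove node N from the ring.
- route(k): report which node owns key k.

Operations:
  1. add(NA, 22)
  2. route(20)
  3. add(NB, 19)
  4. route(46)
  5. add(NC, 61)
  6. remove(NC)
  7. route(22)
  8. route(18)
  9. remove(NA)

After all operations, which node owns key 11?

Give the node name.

Op 1: add NA@22 -> ring=[22:NA]
Op 2: route key 20: smallest pos >= 20 is 22 -> NA
Op 3: add NB@19 -> ring=[19:NB,22:NA]
Op 4: route key 46: none >= 46, wrap to smallest pos 19 -> NB
Op 5: add NC@61 -> ring=[19:NB,22:NA,61:NC]
Op 6: remove NC -> ring=[19:NB,22:NA]
Op 7: route key 22: smallest pos >= 22 is 22 -> NA
Op 8: route key 18: smallest pos >= 18 is 19 -> NB
Op 9: remove NA -> ring=[19:NB]
Final route key 11: smallest pos >= 11 is 19 -> NB

Answer: NB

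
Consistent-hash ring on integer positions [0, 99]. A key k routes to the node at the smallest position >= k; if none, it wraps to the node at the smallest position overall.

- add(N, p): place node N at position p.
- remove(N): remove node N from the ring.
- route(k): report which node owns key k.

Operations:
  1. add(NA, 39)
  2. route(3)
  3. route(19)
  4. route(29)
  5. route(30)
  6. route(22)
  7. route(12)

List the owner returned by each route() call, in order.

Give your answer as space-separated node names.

Op 1: add NA@39 -> ring=[39:NA]
Op 2: route key 3: smallest pos >= 3 is 39 -> NA
Op 3: route key 19: smallest pos >= 19 is 39 -> NA
Op 4: route key 29: smallest pos >= 29 is 39 -> NA
Op 5: route key 30: smallest pos >= 30 is 39 -> NA
Op 6: route key 22: smallest pos >= 22 is 39 -> NA
Op 7: route key 12: smallest pos >= 12 is 39 -> NA

Answer: NA NA NA NA NA NA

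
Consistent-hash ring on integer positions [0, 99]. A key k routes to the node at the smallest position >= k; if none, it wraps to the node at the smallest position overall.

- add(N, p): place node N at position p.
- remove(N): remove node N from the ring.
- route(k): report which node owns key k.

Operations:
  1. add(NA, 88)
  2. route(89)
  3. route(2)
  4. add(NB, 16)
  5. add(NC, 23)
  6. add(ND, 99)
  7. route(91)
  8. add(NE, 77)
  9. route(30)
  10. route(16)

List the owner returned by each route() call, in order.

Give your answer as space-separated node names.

Answer: NA NA ND NE NB

Derivation:
Op 1: add NA@88 -> ring=[88:NA]
Op 2: route key 89: none >= 89, wrap to smallest pos 88 -> NA
Op 3: route key 2: smallest pos >= 2 is 88 -> NA
Op 4: add NB@16 -> ring=[16:NB,88:NA]
Op 5: add NC@23 -> ring=[16:NB,23:NC,88:NA]
Op 6: add ND@99 -> ring=[16:NB,23:NC,88:NA,99:ND]
Op 7: route key 91: smallest pos >= 91 is 99 -> ND
Op 8: add NE@77 -> ring=[16:NB,23:NC,77:NE,88:NA,99:ND]
Op 9: route key 30: smallest pos >= 30 is 77 -> NE
Op 10: route key 16: smallest pos >= 16 is 16 -> NB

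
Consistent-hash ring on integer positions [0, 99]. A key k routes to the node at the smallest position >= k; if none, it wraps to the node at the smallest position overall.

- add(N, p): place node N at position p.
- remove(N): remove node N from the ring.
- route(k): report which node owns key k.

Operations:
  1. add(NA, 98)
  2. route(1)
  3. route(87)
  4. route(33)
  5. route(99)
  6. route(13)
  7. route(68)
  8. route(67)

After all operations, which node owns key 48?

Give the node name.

Answer: NA

Derivation:
Op 1: add NA@98 -> ring=[98:NA]
Op 2: route key 1: smallest pos >= 1 is 98 -> NA
Op 3: route key 87: smallest pos >= 87 is 98 -> NA
Op 4: route key 33: smallest pos >= 33 is 98 -> NA
Op 5: route key 99: none >= 99, wrap to smallest pos 98 -> NA
Op 6: route key 13: smallest pos >= 13 is 98 -> NA
Op 7: route key 68: smallest pos >= 68 is 98 -> NA
Op 8: route key 67: smallest pos >= 67 is 98 -> NA
Final route key 48: smallest pos >= 48 is 98 -> NA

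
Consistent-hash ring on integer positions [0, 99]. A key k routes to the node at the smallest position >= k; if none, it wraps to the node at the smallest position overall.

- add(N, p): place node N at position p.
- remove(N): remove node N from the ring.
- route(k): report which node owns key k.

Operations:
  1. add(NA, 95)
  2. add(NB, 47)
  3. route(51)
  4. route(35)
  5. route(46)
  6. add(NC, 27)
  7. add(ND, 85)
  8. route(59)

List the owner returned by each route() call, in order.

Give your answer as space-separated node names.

Answer: NA NB NB ND

Derivation:
Op 1: add NA@95 -> ring=[95:NA]
Op 2: add NB@47 -> ring=[47:NB,95:NA]
Op 3: route key 51: smallest pos >= 51 is 95 -> NA
Op 4: route key 35: smallest pos >= 35 is 47 -> NB
Op 5: route key 46: smallest pos >= 46 is 47 -> NB
Op 6: add NC@27 -> ring=[27:NC,47:NB,95:NA]
Op 7: add ND@85 -> ring=[27:NC,47:NB,85:ND,95:NA]
Op 8: route key 59: smallest pos >= 59 is 85 -> ND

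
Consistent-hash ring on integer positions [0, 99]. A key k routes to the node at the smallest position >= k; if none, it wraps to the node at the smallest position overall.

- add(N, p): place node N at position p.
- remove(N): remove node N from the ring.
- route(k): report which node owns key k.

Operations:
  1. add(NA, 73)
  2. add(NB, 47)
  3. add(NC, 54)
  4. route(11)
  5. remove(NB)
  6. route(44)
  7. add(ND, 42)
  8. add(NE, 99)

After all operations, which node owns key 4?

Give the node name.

Op 1: add NA@73 -> ring=[73:NA]
Op 2: add NB@47 -> ring=[47:NB,73:NA]
Op 3: add NC@54 -> ring=[47:NB,54:NC,73:NA]
Op 4: route key 11: smallest pos >= 11 is 47 -> NB
Op 5: remove NB -> ring=[54:NC,73:NA]
Op 6: route key 44: smallest pos >= 44 is 54 -> NC
Op 7: add ND@42 -> ring=[42:ND,54:NC,73:NA]
Op 8: add NE@99 -> ring=[42:ND,54:NC,73:NA,99:NE]
Final route key 4: smallest pos >= 4 is 42 -> ND

Answer: ND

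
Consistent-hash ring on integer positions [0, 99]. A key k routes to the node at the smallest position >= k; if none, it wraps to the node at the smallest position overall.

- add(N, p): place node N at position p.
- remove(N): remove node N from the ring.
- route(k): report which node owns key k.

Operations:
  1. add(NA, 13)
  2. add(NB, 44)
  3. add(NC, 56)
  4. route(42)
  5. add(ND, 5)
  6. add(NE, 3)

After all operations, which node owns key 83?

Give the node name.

Op 1: add NA@13 -> ring=[13:NA]
Op 2: add NB@44 -> ring=[13:NA,44:NB]
Op 3: add NC@56 -> ring=[13:NA,44:NB,56:NC]
Op 4: route key 42: smallest pos >= 42 is 44 -> NB
Op 5: add ND@5 -> ring=[5:ND,13:NA,44:NB,56:NC]
Op 6: add NE@3 -> ring=[3:NE,5:ND,13:NA,44:NB,56:NC]
Final route key 83: none >= 83, wrap to smallest pos 3 -> NE

Answer: NE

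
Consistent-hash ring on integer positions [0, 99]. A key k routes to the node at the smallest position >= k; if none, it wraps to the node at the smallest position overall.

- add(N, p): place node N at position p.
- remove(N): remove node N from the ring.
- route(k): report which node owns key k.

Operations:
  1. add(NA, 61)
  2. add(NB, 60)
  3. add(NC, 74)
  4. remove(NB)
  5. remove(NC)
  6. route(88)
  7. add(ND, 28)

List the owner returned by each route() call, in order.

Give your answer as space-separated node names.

Op 1: add NA@61 -> ring=[61:NA]
Op 2: add NB@60 -> ring=[60:NB,61:NA]
Op 3: add NC@74 -> ring=[60:NB,61:NA,74:NC]
Op 4: remove NB -> ring=[61:NA,74:NC]
Op 5: remove NC -> ring=[61:NA]
Op 6: route key 88: none >= 88, wrap to smallest pos 61 -> NA
Op 7: add ND@28 -> ring=[28:ND,61:NA]

Answer: NA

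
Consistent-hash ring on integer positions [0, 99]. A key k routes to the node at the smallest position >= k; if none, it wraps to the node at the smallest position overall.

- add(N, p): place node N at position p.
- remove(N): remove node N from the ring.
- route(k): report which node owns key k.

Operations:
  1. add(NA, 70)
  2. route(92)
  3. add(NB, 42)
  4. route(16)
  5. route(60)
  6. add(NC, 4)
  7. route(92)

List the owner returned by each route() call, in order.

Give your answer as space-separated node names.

Op 1: add NA@70 -> ring=[70:NA]
Op 2: route key 92: none >= 92, wrap to smallest pos 70 -> NA
Op 3: add NB@42 -> ring=[42:NB,70:NA]
Op 4: route key 16: smallest pos >= 16 is 42 -> NB
Op 5: route key 60: smallest pos >= 60 is 70 -> NA
Op 6: add NC@4 -> ring=[4:NC,42:NB,70:NA]
Op 7: route key 92: none >= 92, wrap to smallest pos 4 -> NC

Answer: NA NB NA NC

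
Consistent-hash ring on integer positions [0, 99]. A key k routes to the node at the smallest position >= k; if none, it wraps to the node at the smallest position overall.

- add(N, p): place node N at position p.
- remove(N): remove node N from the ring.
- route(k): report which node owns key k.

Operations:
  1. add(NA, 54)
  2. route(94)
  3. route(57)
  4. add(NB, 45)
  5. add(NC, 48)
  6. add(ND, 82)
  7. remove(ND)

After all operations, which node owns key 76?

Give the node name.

Op 1: add NA@54 -> ring=[54:NA]
Op 2: route key 94: none >= 94, wrap to smallest pos 54 -> NA
Op 3: route key 57: none >= 57, wrap to smallest pos 54 -> NA
Op 4: add NB@45 -> ring=[45:NB,54:NA]
Op 5: add NC@48 -> ring=[45:NB,48:NC,54:NA]
Op 6: add ND@82 -> ring=[45:NB,48:NC,54:NA,82:ND]
Op 7: remove ND -> ring=[45:NB,48:NC,54:NA]
Final route key 76: none >= 76, wrap to smallest pos 45 -> NB

Answer: NB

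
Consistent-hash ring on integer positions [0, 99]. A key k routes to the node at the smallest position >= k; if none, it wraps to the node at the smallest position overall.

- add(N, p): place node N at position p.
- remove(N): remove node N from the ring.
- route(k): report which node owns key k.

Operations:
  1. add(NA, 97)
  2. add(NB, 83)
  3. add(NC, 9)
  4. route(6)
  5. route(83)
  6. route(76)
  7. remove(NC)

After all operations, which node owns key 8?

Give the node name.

Op 1: add NA@97 -> ring=[97:NA]
Op 2: add NB@83 -> ring=[83:NB,97:NA]
Op 3: add NC@9 -> ring=[9:NC,83:NB,97:NA]
Op 4: route key 6: smallest pos >= 6 is 9 -> NC
Op 5: route key 83: smallest pos >= 83 is 83 -> NB
Op 6: route key 76: smallest pos >= 76 is 83 -> NB
Op 7: remove NC -> ring=[83:NB,97:NA]
Final route key 8: smallest pos >= 8 is 83 -> NB

Answer: NB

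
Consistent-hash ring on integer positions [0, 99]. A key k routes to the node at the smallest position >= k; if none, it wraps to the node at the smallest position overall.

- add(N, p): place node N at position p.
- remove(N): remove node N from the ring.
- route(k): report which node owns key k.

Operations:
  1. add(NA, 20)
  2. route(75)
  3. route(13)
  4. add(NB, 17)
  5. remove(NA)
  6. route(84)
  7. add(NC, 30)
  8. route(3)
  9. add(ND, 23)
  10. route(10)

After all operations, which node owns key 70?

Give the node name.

Answer: NB

Derivation:
Op 1: add NA@20 -> ring=[20:NA]
Op 2: route key 75: none >= 75, wrap to smallest pos 20 -> NA
Op 3: route key 13: smallest pos >= 13 is 20 -> NA
Op 4: add NB@17 -> ring=[17:NB,20:NA]
Op 5: remove NA -> ring=[17:NB]
Op 6: route key 84: none >= 84, wrap to smallest pos 17 -> NB
Op 7: add NC@30 -> ring=[17:NB,30:NC]
Op 8: route key 3: smallest pos >= 3 is 17 -> NB
Op 9: add ND@23 -> ring=[17:NB,23:ND,30:NC]
Op 10: route key 10: smallest pos >= 10 is 17 -> NB
Final route key 70: none >= 70, wrap to smallest pos 17 -> NB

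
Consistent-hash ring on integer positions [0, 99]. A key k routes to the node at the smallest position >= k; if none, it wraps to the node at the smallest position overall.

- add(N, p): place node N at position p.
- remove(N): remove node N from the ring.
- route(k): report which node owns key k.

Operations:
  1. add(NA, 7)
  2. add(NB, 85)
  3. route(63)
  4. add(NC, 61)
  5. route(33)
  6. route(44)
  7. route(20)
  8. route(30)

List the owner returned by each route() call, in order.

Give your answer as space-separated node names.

Op 1: add NA@7 -> ring=[7:NA]
Op 2: add NB@85 -> ring=[7:NA,85:NB]
Op 3: route key 63: smallest pos >= 63 is 85 -> NB
Op 4: add NC@61 -> ring=[7:NA,61:NC,85:NB]
Op 5: route key 33: smallest pos >= 33 is 61 -> NC
Op 6: route key 44: smallest pos >= 44 is 61 -> NC
Op 7: route key 20: smallest pos >= 20 is 61 -> NC
Op 8: route key 30: smallest pos >= 30 is 61 -> NC

Answer: NB NC NC NC NC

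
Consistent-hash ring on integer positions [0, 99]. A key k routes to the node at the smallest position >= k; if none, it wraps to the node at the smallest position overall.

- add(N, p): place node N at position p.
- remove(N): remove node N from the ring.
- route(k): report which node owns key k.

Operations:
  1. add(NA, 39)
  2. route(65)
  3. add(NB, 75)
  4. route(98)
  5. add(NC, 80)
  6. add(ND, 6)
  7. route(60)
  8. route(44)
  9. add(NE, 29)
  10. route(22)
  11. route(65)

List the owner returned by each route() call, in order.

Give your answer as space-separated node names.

Op 1: add NA@39 -> ring=[39:NA]
Op 2: route key 65: none >= 65, wrap to smallest pos 39 -> NA
Op 3: add NB@75 -> ring=[39:NA,75:NB]
Op 4: route key 98: none >= 98, wrap to smallest pos 39 -> NA
Op 5: add NC@80 -> ring=[39:NA,75:NB,80:NC]
Op 6: add ND@6 -> ring=[6:ND,39:NA,75:NB,80:NC]
Op 7: route key 60: smallest pos >= 60 is 75 -> NB
Op 8: route key 44: smallest pos >= 44 is 75 -> NB
Op 9: add NE@29 -> ring=[6:ND,29:NE,39:NA,75:NB,80:NC]
Op 10: route key 22: smallest pos >= 22 is 29 -> NE
Op 11: route key 65: smallest pos >= 65 is 75 -> NB

Answer: NA NA NB NB NE NB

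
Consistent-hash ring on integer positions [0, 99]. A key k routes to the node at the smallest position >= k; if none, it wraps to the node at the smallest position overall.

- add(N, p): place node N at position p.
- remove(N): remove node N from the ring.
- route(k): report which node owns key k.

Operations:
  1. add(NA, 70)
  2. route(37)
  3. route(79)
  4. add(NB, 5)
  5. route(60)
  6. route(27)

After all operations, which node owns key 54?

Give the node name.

Op 1: add NA@70 -> ring=[70:NA]
Op 2: route key 37: smallest pos >= 37 is 70 -> NA
Op 3: route key 79: none >= 79, wrap to smallest pos 70 -> NA
Op 4: add NB@5 -> ring=[5:NB,70:NA]
Op 5: route key 60: smallest pos >= 60 is 70 -> NA
Op 6: route key 27: smallest pos >= 27 is 70 -> NA
Final route key 54: smallest pos >= 54 is 70 -> NA

Answer: NA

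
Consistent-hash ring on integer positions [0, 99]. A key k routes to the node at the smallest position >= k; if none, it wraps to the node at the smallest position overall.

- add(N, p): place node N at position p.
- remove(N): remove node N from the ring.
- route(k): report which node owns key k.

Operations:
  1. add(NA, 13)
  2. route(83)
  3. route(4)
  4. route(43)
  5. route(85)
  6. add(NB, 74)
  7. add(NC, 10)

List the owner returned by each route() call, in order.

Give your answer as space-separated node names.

Answer: NA NA NA NA

Derivation:
Op 1: add NA@13 -> ring=[13:NA]
Op 2: route key 83: none >= 83, wrap to smallest pos 13 -> NA
Op 3: route key 4: smallest pos >= 4 is 13 -> NA
Op 4: route key 43: none >= 43, wrap to smallest pos 13 -> NA
Op 5: route key 85: none >= 85, wrap to smallest pos 13 -> NA
Op 6: add NB@74 -> ring=[13:NA,74:NB]
Op 7: add NC@10 -> ring=[10:NC,13:NA,74:NB]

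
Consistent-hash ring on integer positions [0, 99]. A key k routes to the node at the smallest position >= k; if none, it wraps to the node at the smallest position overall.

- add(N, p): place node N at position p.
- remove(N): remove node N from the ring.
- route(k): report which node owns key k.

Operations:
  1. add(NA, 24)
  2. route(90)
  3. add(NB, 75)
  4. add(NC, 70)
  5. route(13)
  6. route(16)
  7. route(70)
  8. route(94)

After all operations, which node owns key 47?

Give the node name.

Answer: NC

Derivation:
Op 1: add NA@24 -> ring=[24:NA]
Op 2: route key 90: none >= 90, wrap to smallest pos 24 -> NA
Op 3: add NB@75 -> ring=[24:NA,75:NB]
Op 4: add NC@70 -> ring=[24:NA,70:NC,75:NB]
Op 5: route key 13: smallest pos >= 13 is 24 -> NA
Op 6: route key 16: smallest pos >= 16 is 24 -> NA
Op 7: route key 70: smallest pos >= 70 is 70 -> NC
Op 8: route key 94: none >= 94, wrap to smallest pos 24 -> NA
Final route key 47: smallest pos >= 47 is 70 -> NC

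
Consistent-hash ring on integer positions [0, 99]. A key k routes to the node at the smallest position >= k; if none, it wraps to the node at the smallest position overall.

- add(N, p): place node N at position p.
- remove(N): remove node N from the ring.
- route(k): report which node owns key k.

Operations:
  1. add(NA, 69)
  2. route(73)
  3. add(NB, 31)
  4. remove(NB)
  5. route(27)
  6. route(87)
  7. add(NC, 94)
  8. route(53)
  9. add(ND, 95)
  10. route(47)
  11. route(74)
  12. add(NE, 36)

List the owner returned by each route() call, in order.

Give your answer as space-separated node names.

Op 1: add NA@69 -> ring=[69:NA]
Op 2: route key 73: none >= 73, wrap to smallest pos 69 -> NA
Op 3: add NB@31 -> ring=[31:NB,69:NA]
Op 4: remove NB -> ring=[69:NA]
Op 5: route key 27: smallest pos >= 27 is 69 -> NA
Op 6: route key 87: none >= 87, wrap to smallest pos 69 -> NA
Op 7: add NC@94 -> ring=[69:NA,94:NC]
Op 8: route key 53: smallest pos >= 53 is 69 -> NA
Op 9: add ND@95 -> ring=[69:NA,94:NC,95:ND]
Op 10: route key 47: smallest pos >= 47 is 69 -> NA
Op 11: route key 74: smallest pos >= 74 is 94 -> NC
Op 12: add NE@36 -> ring=[36:NE,69:NA,94:NC,95:ND]

Answer: NA NA NA NA NA NC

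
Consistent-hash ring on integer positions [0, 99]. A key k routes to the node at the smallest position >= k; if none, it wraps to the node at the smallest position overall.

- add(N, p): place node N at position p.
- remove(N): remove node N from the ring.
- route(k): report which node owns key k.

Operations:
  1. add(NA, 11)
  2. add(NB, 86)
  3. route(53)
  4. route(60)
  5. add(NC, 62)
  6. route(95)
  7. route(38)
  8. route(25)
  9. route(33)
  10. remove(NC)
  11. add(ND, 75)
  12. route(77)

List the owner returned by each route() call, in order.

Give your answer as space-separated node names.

Op 1: add NA@11 -> ring=[11:NA]
Op 2: add NB@86 -> ring=[11:NA,86:NB]
Op 3: route key 53: smallest pos >= 53 is 86 -> NB
Op 4: route key 60: smallest pos >= 60 is 86 -> NB
Op 5: add NC@62 -> ring=[11:NA,62:NC,86:NB]
Op 6: route key 95: none >= 95, wrap to smallest pos 11 -> NA
Op 7: route key 38: smallest pos >= 38 is 62 -> NC
Op 8: route key 25: smallest pos >= 25 is 62 -> NC
Op 9: route key 33: smallest pos >= 33 is 62 -> NC
Op 10: remove NC -> ring=[11:NA,86:NB]
Op 11: add ND@75 -> ring=[11:NA,75:ND,86:NB]
Op 12: route key 77: smallest pos >= 77 is 86 -> NB

Answer: NB NB NA NC NC NC NB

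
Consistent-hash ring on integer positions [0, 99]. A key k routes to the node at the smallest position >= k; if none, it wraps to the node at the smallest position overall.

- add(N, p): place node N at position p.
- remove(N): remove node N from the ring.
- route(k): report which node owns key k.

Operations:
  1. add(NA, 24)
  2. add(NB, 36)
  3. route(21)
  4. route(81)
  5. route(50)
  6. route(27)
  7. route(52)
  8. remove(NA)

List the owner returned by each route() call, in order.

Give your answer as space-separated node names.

Answer: NA NA NA NB NA

Derivation:
Op 1: add NA@24 -> ring=[24:NA]
Op 2: add NB@36 -> ring=[24:NA,36:NB]
Op 3: route key 21: smallest pos >= 21 is 24 -> NA
Op 4: route key 81: none >= 81, wrap to smallest pos 24 -> NA
Op 5: route key 50: none >= 50, wrap to smallest pos 24 -> NA
Op 6: route key 27: smallest pos >= 27 is 36 -> NB
Op 7: route key 52: none >= 52, wrap to smallest pos 24 -> NA
Op 8: remove NA -> ring=[36:NB]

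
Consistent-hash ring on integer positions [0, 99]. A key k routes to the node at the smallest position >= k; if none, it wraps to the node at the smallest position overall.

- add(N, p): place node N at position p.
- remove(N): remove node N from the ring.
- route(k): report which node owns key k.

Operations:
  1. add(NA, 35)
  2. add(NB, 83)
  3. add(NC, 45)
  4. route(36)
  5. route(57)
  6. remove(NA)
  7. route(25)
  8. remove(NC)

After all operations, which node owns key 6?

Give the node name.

Answer: NB

Derivation:
Op 1: add NA@35 -> ring=[35:NA]
Op 2: add NB@83 -> ring=[35:NA,83:NB]
Op 3: add NC@45 -> ring=[35:NA,45:NC,83:NB]
Op 4: route key 36: smallest pos >= 36 is 45 -> NC
Op 5: route key 57: smallest pos >= 57 is 83 -> NB
Op 6: remove NA -> ring=[45:NC,83:NB]
Op 7: route key 25: smallest pos >= 25 is 45 -> NC
Op 8: remove NC -> ring=[83:NB]
Final route key 6: smallest pos >= 6 is 83 -> NB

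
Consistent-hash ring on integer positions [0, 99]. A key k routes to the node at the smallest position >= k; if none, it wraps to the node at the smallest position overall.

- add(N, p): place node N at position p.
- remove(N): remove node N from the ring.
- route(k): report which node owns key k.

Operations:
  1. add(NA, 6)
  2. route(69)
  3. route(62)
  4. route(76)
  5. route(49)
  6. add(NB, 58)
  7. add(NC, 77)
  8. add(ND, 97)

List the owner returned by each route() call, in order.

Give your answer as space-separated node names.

Answer: NA NA NA NA

Derivation:
Op 1: add NA@6 -> ring=[6:NA]
Op 2: route key 69: none >= 69, wrap to smallest pos 6 -> NA
Op 3: route key 62: none >= 62, wrap to smallest pos 6 -> NA
Op 4: route key 76: none >= 76, wrap to smallest pos 6 -> NA
Op 5: route key 49: none >= 49, wrap to smallest pos 6 -> NA
Op 6: add NB@58 -> ring=[6:NA,58:NB]
Op 7: add NC@77 -> ring=[6:NA,58:NB,77:NC]
Op 8: add ND@97 -> ring=[6:NA,58:NB,77:NC,97:ND]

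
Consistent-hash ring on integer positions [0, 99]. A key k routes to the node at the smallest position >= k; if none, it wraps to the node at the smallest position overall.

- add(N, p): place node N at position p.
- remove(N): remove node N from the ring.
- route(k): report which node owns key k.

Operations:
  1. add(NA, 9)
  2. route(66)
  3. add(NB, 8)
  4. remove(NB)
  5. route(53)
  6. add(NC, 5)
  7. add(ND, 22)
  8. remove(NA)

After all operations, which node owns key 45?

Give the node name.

Op 1: add NA@9 -> ring=[9:NA]
Op 2: route key 66: none >= 66, wrap to smallest pos 9 -> NA
Op 3: add NB@8 -> ring=[8:NB,9:NA]
Op 4: remove NB -> ring=[9:NA]
Op 5: route key 53: none >= 53, wrap to smallest pos 9 -> NA
Op 6: add NC@5 -> ring=[5:NC,9:NA]
Op 7: add ND@22 -> ring=[5:NC,9:NA,22:ND]
Op 8: remove NA -> ring=[5:NC,22:ND]
Final route key 45: none >= 45, wrap to smallest pos 5 -> NC

Answer: NC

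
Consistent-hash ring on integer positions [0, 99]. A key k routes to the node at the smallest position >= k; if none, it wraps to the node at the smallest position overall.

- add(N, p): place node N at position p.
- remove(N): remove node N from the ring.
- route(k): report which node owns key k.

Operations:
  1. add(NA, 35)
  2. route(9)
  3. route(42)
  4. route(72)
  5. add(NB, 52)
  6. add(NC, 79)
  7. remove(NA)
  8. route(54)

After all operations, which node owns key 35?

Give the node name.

Answer: NB

Derivation:
Op 1: add NA@35 -> ring=[35:NA]
Op 2: route key 9: smallest pos >= 9 is 35 -> NA
Op 3: route key 42: none >= 42, wrap to smallest pos 35 -> NA
Op 4: route key 72: none >= 72, wrap to smallest pos 35 -> NA
Op 5: add NB@52 -> ring=[35:NA,52:NB]
Op 6: add NC@79 -> ring=[35:NA,52:NB,79:NC]
Op 7: remove NA -> ring=[52:NB,79:NC]
Op 8: route key 54: smallest pos >= 54 is 79 -> NC
Final route key 35: smallest pos >= 35 is 52 -> NB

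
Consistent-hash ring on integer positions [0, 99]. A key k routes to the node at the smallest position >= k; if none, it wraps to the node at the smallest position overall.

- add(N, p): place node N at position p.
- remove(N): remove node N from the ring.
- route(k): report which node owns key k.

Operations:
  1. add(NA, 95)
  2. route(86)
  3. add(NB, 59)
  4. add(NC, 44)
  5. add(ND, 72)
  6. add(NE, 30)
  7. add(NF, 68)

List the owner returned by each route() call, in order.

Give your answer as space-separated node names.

Answer: NA

Derivation:
Op 1: add NA@95 -> ring=[95:NA]
Op 2: route key 86: smallest pos >= 86 is 95 -> NA
Op 3: add NB@59 -> ring=[59:NB,95:NA]
Op 4: add NC@44 -> ring=[44:NC,59:NB,95:NA]
Op 5: add ND@72 -> ring=[44:NC,59:NB,72:ND,95:NA]
Op 6: add NE@30 -> ring=[30:NE,44:NC,59:NB,72:ND,95:NA]
Op 7: add NF@68 -> ring=[30:NE,44:NC,59:NB,68:NF,72:ND,95:NA]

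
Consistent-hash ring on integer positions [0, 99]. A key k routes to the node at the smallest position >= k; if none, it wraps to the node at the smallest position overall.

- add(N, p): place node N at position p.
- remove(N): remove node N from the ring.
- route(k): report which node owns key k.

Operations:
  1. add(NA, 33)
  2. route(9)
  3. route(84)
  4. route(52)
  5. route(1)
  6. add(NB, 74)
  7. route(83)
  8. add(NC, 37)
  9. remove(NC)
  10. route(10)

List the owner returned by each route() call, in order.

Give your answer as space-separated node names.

Op 1: add NA@33 -> ring=[33:NA]
Op 2: route key 9: smallest pos >= 9 is 33 -> NA
Op 3: route key 84: none >= 84, wrap to smallest pos 33 -> NA
Op 4: route key 52: none >= 52, wrap to smallest pos 33 -> NA
Op 5: route key 1: smallest pos >= 1 is 33 -> NA
Op 6: add NB@74 -> ring=[33:NA,74:NB]
Op 7: route key 83: none >= 83, wrap to smallest pos 33 -> NA
Op 8: add NC@37 -> ring=[33:NA,37:NC,74:NB]
Op 9: remove NC -> ring=[33:NA,74:NB]
Op 10: route key 10: smallest pos >= 10 is 33 -> NA

Answer: NA NA NA NA NA NA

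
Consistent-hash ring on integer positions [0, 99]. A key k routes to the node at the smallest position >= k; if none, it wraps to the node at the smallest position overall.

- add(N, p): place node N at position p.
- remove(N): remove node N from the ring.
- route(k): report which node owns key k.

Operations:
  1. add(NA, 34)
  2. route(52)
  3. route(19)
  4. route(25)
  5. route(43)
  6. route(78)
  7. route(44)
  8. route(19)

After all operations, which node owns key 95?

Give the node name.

Op 1: add NA@34 -> ring=[34:NA]
Op 2: route key 52: none >= 52, wrap to smallest pos 34 -> NA
Op 3: route key 19: smallest pos >= 19 is 34 -> NA
Op 4: route key 25: smallest pos >= 25 is 34 -> NA
Op 5: route key 43: none >= 43, wrap to smallest pos 34 -> NA
Op 6: route key 78: none >= 78, wrap to smallest pos 34 -> NA
Op 7: route key 44: none >= 44, wrap to smallest pos 34 -> NA
Op 8: route key 19: smallest pos >= 19 is 34 -> NA
Final route key 95: none >= 95, wrap to smallest pos 34 -> NA

Answer: NA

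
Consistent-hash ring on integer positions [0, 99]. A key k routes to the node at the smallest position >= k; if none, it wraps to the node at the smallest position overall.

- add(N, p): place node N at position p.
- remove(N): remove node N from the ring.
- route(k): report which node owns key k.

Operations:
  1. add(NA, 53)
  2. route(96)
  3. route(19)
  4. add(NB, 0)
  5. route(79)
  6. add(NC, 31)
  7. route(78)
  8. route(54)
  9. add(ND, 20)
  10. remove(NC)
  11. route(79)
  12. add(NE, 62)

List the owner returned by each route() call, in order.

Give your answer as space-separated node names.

Answer: NA NA NB NB NB NB

Derivation:
Op 1: add NA@53 -> ring=[53:NA]
Op 2: route key 96: none >= 96, wrap to smallest pos 53 -> NA
Op 3: route key 19: smallest pos >= 19 is 53 -> NA
Op 4: add NB@0 -> ring=[0:NB,53:NA]
Op 5: route key 79: none >= 79, wrap to smallest pos 0 -> NB
Op 6: add NC@31 -> ring=[0:NB,31:NC,53:NA]
Op 7: route key 78: none >= 78, wrap to smallest pos 0 -> NB
Op 8: route key 54: none >= 54, wrap to smallest pos 0 -> NB
Op 9: add ND@20 -> ring=[0:NB,20:ND,31:NC,53:NA]
Op 10: remove NC -> ring=[0:NB,20:ND,53:NA]
Op 11: route key 79: none >= 79, wrap to smallest pos 0 -> NB
Op 12: add NE@62 -> ring=[0:NB,20:ND,53:NA,62:NE]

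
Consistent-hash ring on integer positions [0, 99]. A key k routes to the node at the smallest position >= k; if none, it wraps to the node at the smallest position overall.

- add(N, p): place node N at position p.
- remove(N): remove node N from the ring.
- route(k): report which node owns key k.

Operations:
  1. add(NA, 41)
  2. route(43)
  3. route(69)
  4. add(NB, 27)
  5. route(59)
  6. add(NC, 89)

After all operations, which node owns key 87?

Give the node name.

Answer: NC

Derivation:
Op 1: add NA@41 -> ring=[41:NA]
Op 2: route key 43: none >= 43, wrap to smallest pos 41 -> NA
Op 3: route key 69: none >= 69, wrap to smallest pos 41 -> NA
Op 4: add NB@27 -> ring=[27:NB,41:NA]
Op 5: route key 59: none >= 59, wrap to smallest pos 27 -> NB
Op 6: add NC@89 -> ring=[27:NB,41:NA,89:NC]
Final route key 87: smallest pos >= 87 is 89 -> NC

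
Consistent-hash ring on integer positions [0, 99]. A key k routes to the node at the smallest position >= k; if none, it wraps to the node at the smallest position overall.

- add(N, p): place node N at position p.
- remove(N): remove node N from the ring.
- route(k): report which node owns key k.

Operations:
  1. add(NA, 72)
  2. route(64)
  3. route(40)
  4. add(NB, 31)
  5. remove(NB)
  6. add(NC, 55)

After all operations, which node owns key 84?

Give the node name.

Op 1: add NA@72 -> ring=[72:NA]
Op 2: route key 64: smallest pos >= 64 is 72 -> NA
Op 3: route key 40: smallest pos >= 40 is 72 -> NA
Op 4: add NB@31 -> ring=[31:NB,72:NA]
Op 5: remove NB -> ring=[72:NA]
Op 6: add NC@55 -> ring=[55:NC,72:NA]
Final route key 84: none >= 84, wrap to smallest pos 55 -> NC

Answer: NC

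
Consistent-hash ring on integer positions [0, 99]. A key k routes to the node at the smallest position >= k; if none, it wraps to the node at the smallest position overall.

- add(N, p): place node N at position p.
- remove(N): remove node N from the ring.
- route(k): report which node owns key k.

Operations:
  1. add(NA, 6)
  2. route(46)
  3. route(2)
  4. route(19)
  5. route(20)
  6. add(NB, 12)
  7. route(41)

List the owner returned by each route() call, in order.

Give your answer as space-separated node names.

Op 1: add NA@6 -> ring=[6:NA]
Op 2: route key 46: none >= 46, wrap to smallest pos 6 -> NA
Op 3: route key 2: smallest pos >= 2 is 6 -> NA
Op 4: route key 19: none >= 19, wrap to smallest pos 6 -> NA
Op 5: route key 20: none >= 20, wrap to smallest pos 6 -> NA
Op 6: add NB@12 -> ring=[6:NA,12:NB]
Op 7: route key 41: none >= 41, wrap to smallest pos 6 -> NA

Answer: NA NA NA NA NA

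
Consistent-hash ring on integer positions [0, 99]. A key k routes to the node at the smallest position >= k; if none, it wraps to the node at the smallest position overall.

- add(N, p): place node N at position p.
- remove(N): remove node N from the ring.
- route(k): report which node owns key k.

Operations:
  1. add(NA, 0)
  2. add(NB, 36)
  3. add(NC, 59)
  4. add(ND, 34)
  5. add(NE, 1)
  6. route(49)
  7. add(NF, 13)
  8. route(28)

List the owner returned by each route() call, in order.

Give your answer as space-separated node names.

Answer: NC ND

Derivation:
Op 1: add NA@0 -> ring=[0:NA]
Op 2: add NB@36 -> ring=[0:NA,36:NB]
Op 3: add NC@59 -> ring=[0:NA,36:NB,59:NC]
Op 4: add ND@34 -> ring=[0:NA,34:ND,36:NB,59:NC]
Op 5: add NE@1 -> ring=[0:NA,1:NE,34:ND,36:NB,59:NC]
Op 6: route key 49: smallest pos >= 49 is 59 -> NC
Op 7: add NF@13 -> ring=[0:NA,1:NE,13:NF,34:ND,36:NB,59:NC]
Op 8: route key 28: smallest pos >= 28 is 34 -> ND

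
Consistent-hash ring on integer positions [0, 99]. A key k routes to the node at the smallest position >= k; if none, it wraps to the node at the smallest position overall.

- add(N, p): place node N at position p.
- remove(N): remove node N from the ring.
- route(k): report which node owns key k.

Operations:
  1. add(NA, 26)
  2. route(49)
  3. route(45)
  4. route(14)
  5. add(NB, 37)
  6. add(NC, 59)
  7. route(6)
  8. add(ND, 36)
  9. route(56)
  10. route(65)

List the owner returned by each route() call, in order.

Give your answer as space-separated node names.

Answer: NA NA NA NA NC NA

Derivation:
Op 1: add NA@26 -> ring=[26:NA]
Op 2: route key 49: none >= 49, wrap to smallest pos 26 -> NA
Op 3: route key 45: none >= 45, wrap to smallest pos 26 -> NA
Op 4: route key 14: smallest pos >= 14 is 26 -> NA
Op 5: add NB@37 -> ring=[26:NA,37:NB]
Op 6: add NC@59 -> ring=[26:NA,37:NB,59:NC]
Op 7: route key 6: smallest pos >= 6 is 26 -> NA
Op 8: add ND@36 -> ring=[26:NA,36:ND,37:NB,59:NC]
Op 9: route key 56: smallest pos >= 56 is 59 -> NC
Op 10: route key 65: none >= 65, wrap to smallest pos 26 -> NA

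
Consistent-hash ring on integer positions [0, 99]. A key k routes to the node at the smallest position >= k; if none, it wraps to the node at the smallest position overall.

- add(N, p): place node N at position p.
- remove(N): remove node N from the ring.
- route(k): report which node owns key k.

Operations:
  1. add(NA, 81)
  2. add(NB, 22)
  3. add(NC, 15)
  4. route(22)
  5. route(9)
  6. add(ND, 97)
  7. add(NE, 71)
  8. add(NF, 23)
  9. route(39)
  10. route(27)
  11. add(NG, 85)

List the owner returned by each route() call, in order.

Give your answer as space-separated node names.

Op 1: add NA@81 -> ring=[81:NA]
Op 2: add NB@22 -> ring=[22:NB,81:NA]
Op 3: add NC@15 -> ring=[15:NC,22:NB,81:NA]
Op 4: route key 22: smallest pos >= 22 is 22 -> NB
Op 5: route key 9: smallest pos >= 9 is 15 -> NC
Op 6: add ND@97 -> ring=[15:NC,22:NB,81:NA,97:ND]
Op 7: add NE@71 -> ring=[15:NC,22:NB,71:NE,81:NA,97:ND]
Op 8: add NF@23 -> ring=[15:NC,22:NB,23:NF,71:NE,81:NA,97:ND]
Op 9: route key 39: smallest pos >= 39 is 71 -> NE
Op 10: route key 27: smallest pos >= 27 is 71 -> NE
Op 11: add NG@85 -> ring=[15:NC,22:NB,23:NF,71:NE,81:NA,85:NG,97:ND]

Answer: NB NC NE NE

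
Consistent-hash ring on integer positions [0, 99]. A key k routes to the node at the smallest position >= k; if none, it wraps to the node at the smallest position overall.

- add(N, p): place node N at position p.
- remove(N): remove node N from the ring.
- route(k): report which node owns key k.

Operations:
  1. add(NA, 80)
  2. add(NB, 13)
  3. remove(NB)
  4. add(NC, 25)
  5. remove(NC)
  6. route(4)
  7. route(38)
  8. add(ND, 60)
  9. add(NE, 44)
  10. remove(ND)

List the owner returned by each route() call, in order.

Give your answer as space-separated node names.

Answer: NA NA

Derivation:
Op 1: add NA@80 -> ring=[80:NA]
Op 2: add NB@13 -> ring=[13:NB,80:NA]
Op 3: remove NB -> ring=[80:NA]
Op 4: add NC@25 -> ring=[25:NC,80:NA]
Op 5: remove NC -> ring=[80:NA]
Op 6: route key 4: smallest pos >= 4 is 80 -> NA
Op 7: route key 38: smallest pos >= 38 is 80 -> NA
Op 8: add ND@60 -> ring=[60:ND,80:NA]
Op 9: add NE@44 -> ring=[44:NE,60:ND,80:NA]
Op 10: remove ND -> ring=[44:NE,80:NA]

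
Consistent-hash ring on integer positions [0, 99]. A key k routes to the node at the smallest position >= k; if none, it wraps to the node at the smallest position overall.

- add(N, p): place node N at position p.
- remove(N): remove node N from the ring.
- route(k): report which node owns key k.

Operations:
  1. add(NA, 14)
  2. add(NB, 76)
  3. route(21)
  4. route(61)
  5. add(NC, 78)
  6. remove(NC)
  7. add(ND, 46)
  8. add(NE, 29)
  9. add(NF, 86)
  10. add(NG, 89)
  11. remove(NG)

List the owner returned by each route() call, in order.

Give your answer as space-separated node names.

Answer: NB NB

Derivation:
Op 1: add NA@14 -> ring=[14:NA]
Op 2: add NB@76 -> ring=[14:NA,76:NB]
Op 3: route key 21: smallest pos >= 21 is 76 -> NB
Op 4: route key 61: smallest pos >= 61 is 76 -> NB
Op 5: add NC@78 -> ring=[14:NA,76:NB,78:NC]
Op 6: remove NC -> ring=[14:NA,76:NB]
Op 7: add ND@46 -> ring=[14:NA,46:ND,76:NB]
Op 8: add NE@29 -> ring=[14:NA,29:NE,46:ND,76:NB]
Op 9: add NF@86 -> ring=[14:NA,29:NE,46:ND,76:NB,86:NF]
Op 10: add NG@89 -> ring=[14:NA,29:NE,46:ND,76:NB,86:NF,89:NG]
Op 11: remove NG -> ring=[14:NA,29:NE,46:ND,76:NB,86:NF]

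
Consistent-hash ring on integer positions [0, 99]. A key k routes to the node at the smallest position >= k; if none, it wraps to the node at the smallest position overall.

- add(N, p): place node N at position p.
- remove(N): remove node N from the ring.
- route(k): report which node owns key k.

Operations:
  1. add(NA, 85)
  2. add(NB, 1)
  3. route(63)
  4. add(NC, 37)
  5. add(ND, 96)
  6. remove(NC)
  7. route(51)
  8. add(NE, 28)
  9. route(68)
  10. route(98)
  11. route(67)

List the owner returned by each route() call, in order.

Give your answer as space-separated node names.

Op 1: add NA@85 -> ring=[85:NA]
Op 2: add NB@1 -> ring=[1:NB,85:NA]
Op 3: route key 63: smallest pos >= 63 is 85 -> NA
Op 4: add NC@37 -> ring=[1:NB,37:NC,85:NA]
Op 5: add ND@96 -> ring=[1:NB,37:NC,85:NA,96:ND]
Op 6: remove NC -> ring=[1:NB,85:NA,96:ND]
Op 7: route key 51: smallest pos >= 51 is 85 -> NA
Op 8: add NE@28 -> ring=[1:NB,28:NE,85:NA,96:ND]
Op 9: route key 68: smallest pos >= 68 is 85 -> NA
Op 10: route key 98: none >= 98, wrap to smallest pos 1 -> NB
Op 11: route key 67: smallest pos >= 67 is 85 -> NA

Answer: NA NA NA NB NA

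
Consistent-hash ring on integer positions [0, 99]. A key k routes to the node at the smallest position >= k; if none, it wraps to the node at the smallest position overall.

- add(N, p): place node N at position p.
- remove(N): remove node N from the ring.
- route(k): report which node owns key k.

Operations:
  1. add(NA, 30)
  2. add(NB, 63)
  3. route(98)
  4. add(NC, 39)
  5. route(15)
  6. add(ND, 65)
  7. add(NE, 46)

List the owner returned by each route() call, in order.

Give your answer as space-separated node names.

Answer: NA NA

Derivation:
Op 1: add NA@30 -> ring=[30:NA]
Op 2: add NB@63 -> ring=[30:NA,63:NB]
Op 3: route key 98: none >= 98, wrap to smallest pos 30 -> NA
Op 4: add NC@39 -> ring=[30:NA,39:NC,63:NB]
Op 5: route key 15: smallest pos >= 15 is 30 -> NA
Op 6: add ND@65 -> ring=[30:NA,39:NC,63:NB,65:ND]
Op 7: add NE@46 -> ring=[30:NA,39:NC,46:NE,63:NB,65:ND]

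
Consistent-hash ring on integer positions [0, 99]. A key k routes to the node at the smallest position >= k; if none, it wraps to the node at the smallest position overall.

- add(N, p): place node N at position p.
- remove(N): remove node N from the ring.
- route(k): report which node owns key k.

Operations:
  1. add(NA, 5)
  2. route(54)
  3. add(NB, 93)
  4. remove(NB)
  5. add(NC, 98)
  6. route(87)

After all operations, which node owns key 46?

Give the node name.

Answer: NC

Derivation:
Op 1: add NA@5 -> ring=[5:NA]
Op 2: route key 54: none >= 54, wrap to smallest pos 5 -> NA
Op 3: add NB@93 -> ring=[5:NA,93:NB]
Op 4: remove NB -> ring=[5:NA]
Op 5: add NC@98 -> ring=[5:NA,98:NC]
Op 6: route key 87: smallest pos >= 87 is 98 -> NC
Final route key 46: smallest pos >= 46 is 98 -> NC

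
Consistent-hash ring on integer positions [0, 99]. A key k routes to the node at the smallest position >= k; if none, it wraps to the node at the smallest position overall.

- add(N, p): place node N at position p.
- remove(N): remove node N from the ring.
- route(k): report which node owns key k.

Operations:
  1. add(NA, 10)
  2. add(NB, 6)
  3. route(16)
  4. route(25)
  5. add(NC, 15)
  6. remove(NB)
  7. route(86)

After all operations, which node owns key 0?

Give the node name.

Op 1: add NA@10 -> ring=[10:NA]
Op 2: add NB@6 -> ring=[6:NB,10:NA]
Op 3: route key 16: none >= 16, wrap to smallest pos 6 -> NB
Op 4: route key 25: none >= 25, wrap to smallest pos 6 -> NB
Op 5: add NC@15 -> ring=[6:NB,10:NA,15:NC]
Op 6: remove NB -> ring=[10:NA,15:NC]
Op 7: route key 86: none >= 86, wrap to smallest pos 10 -> NA
Final route key 0: smallest pos >= 0 is 10 -> NA

Answer: NA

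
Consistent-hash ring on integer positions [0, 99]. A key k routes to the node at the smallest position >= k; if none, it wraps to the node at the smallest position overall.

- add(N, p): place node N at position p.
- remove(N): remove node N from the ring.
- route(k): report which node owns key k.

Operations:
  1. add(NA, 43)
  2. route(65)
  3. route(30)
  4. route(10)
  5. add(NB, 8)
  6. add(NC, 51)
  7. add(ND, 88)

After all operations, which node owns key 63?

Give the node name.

Answer: ND

Derivation:
Op 1: add NA@43 -> ring=[43:NA]
Op 2: route key 65: none >= 65, wrap to smallest pos 43 -> NA
Op 3: route key 30: smallest pos >= 30 is 43 -> NA
Op 4: route key 10: smallest pos >= 10 is 43 -> NA
Op 5: add NB@8 -> ring=[8:NB,43:NA]
Op 6: add NC@51 -> ring=[8:NB,43:NA,51:NC]
Op 7: add ND@88 -> ring=[8:NB,43:NA,51:NC,88:ND]
Final route key 63: smallest pos >= 63 is 88 -> ND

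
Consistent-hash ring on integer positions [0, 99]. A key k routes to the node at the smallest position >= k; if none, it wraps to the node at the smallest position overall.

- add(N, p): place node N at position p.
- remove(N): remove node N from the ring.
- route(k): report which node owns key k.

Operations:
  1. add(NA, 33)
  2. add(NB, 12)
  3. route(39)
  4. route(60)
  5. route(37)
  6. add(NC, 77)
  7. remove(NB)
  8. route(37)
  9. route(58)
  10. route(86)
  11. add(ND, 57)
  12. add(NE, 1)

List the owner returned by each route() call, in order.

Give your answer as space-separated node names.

Op 1: add NA@33 -> ring=[33:NA]
Op 2: add NB@12 -> ring=[12:NB,33:NA]
Op 3: route key 39: none >= 39, wrap to smallest pos 12 -> NB
Op 4: route key 60: none >= 60, wrap to smallest pos 12 -> NB
Op 5: route key 37: none >= 37, wrap to smallest pos 12 -> NB
Op 6: add NC@77 -> ring=[12:NB,33:NA,77:NC]
Op 7: remove NB -> ring=[33:NA,77:NC]
Op 8: route key 37: smallest pos >= 37 is 77 -> NC
Op 9: route key 58: smallest pos >= 58 is 77 -> NC
Op 10: route key 86: none >= 86, wrap to smallest pos 33 -> NA
Op 11: add ND@57 -> ring=[33:NA,57:ND,77:NC]
Op 12: add NE@1 -> ring=[1:NE,33:NA,57:ND,77:NC]

Answer: NB NB NB NC NC NA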